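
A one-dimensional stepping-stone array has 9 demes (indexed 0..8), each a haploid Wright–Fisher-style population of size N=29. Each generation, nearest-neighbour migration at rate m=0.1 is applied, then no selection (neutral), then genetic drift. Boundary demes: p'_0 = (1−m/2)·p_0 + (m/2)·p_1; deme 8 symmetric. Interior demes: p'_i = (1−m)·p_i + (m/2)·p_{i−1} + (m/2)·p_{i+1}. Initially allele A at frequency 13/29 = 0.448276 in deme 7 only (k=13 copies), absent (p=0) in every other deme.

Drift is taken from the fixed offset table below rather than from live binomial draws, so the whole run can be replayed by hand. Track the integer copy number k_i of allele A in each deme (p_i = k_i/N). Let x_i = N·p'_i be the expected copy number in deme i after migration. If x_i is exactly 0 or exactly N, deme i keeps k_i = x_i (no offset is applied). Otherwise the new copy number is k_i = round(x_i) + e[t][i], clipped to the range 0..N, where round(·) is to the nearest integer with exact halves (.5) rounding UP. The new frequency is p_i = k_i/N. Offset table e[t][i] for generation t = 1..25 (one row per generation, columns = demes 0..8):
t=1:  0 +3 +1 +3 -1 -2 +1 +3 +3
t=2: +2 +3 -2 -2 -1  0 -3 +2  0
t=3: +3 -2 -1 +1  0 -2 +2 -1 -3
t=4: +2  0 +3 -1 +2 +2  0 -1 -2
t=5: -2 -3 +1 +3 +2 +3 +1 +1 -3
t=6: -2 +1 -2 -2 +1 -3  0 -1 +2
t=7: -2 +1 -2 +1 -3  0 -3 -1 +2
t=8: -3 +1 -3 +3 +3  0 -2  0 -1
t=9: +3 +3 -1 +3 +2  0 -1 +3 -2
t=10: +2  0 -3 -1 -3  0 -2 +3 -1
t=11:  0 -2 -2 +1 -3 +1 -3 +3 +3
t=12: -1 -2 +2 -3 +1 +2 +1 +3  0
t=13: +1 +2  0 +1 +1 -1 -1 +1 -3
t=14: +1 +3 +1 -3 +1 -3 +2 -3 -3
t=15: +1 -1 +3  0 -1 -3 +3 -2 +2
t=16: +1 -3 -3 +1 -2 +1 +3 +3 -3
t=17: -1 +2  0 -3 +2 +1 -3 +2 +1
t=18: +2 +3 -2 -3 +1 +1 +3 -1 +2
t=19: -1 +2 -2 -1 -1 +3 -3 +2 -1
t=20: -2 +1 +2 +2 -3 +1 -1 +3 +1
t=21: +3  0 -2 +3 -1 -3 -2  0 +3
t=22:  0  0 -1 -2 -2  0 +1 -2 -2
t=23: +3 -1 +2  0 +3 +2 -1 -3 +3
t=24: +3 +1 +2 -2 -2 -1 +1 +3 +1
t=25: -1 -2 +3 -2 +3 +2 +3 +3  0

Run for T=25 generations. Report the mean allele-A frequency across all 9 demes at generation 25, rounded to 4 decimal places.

t=0: k=[0 0 0 0 0 0 0 13 0]
t=1: x=[0.0000 0.0000 0.0000 0.0000 0.0000 0.0000 0.6500 11.7000 0.6500] k=[0 0 0 0 0 0 2 15 4]
t=2: x=[0.0000 0.0000 0.0000 0.0000 0.0000 0.1000 2.5500 13.8000 4.5500] k=[0 0 0 0 0 0 0 16 5]
t=3: x=[0.0000 0.0000 0.0000 0.0000 0.0000 0.0000 0.8000 14.6500 5.5500] k=[0 0 0 0 0 0 3 14 3]
t=4: x=[0.0000 0.0000 0.0000 0.0000 0.0000 0.1500 3.4000 12.9000 3.5500] k=[0 0 0 0 0 2 3 12 2]
t=5: x=[0.0000 0.0000 0.0000 0.0000 0.1000 1.9500 3.4000 11.0500 2.5000] k=[0 0 0 0 2 5 4 12 0]
t=6: x=[0.0000 0.0000 0.0000 0.1000 2.0500 4.8000 4.4500 11.0000 0.6000] k=[0 0 0 0 3 2 4 10 3]
t=7: x=[0.0000 0.0000 0.0000 0.1500 2.8000 2.1500 4.2000 9.3500 3.3500] k=[0 0 0 1 0 2 1 8 5]
t=8: x=[0.0000 0.0000 0.0500 0.9000 0.1500 1.8500 1.4000 7.5000 5.1500] k=[0 0 0 4 3 2 0 8 4]
t=9: x=[0.0000 0.0000 0.2000 3.7500 3.0000 1.9500 0.5000 7.4000 4.2000] k=[0 0 0 7 5 2 0 10 2]
t=10: x=[0.0000 0.0000 0.3500 6.5500 4.9500 2.0500 0.6000 9.1000 2.4000] k=[0 0 0 6 2 2 0 12 1]
t=11: x=[0.0000 0.0000 0.3000 5.5000 2.2000 1.9000 0.7000 10.8500 1.5500] k=[0 0 0 7 0 3 0 14 5]
t=12: x=[0.0000 0.0000 0.3500 6.3000 0.5000 2.7000 0.8500 12.8500 5.4500] k=[0 0 2 3 2 5 2 16 5]
t=13: x=[0.0000 0.1000 1.9500 2.9000 2.2000 4.7000 2.8500 14.7500 5.5500] k=[0 2 2 4 3 4 2 16 3]
t=14: x=[0.1000 1.9000 2.1000 3.8500 3.1000 3.8500 2.8000 14.6500 3.6500] k=[1 5 3 1 4 1 5 12 1]
t=15: x=[1.2000 4.7000 3.0000 1.2500 3.7000 1.3500 5.1500 11.1000 1.5500] k=[2 4 6 1 3 0 8 9 4]
t=16: x=[2.1000 4.0000 5.6500 1.3500 2.7500 0.5500 7.6500 8.7000 4.2500] k=[3 1 3 2 1 2 11 12 1]
t=17: x=[2.9000 1.2000 2.8500 2.0000 1.1000 2.4000 10.6000 11.4000 1.5500] k=[2 3 3 0 3 3 8 13 3]
t=18: x=[2.0500 2.9500 2.8500 0.3000 2.8500 3.2500 8.0000 12.2500 3.5000] k=[4 6 1 0 4 4 11 11 6]
t=19: x=[4.1000 5.6500 1.2000 0.2500 3.8000 4.3500 10.6500 10.7500 6.2500] k=[3 8 0 0 3 7 8 13 5]
t=20: x=[3.2500 7.3500 0.4000 0.1500 3.0500 6.8500 8.2000 12.3500 5.4000] k=[1 8 2 2 0 8 7 15 6]
t=21: x=[1.3500 7.3500 2.3000 1.9000 0.5000 7.5500 7.4500 14.1500 6.4500] k=[4 7 0 5 0 5 5 14 9]
t=22: x=[4.1500 6.5000 0.6000 4.5000 0.5000 4.7500 5.4500 13.3000 9.2500] k=[4 7 0 3 0 5 6 11 7]
t=23: x=[4.1500 6.5000 0.5000 2.7000 0.4000 4.8000 6.2000 10.5500 7.2000] k=[7 6 3 3 3 7 5 8 10]
t=24: x=[6.9500 5.9000 3.1500 3.0000 3.2000 6.7000 5.2500 7.9500 9.9000] k=[10 7 5 1 1 6 6 11 11]
t=25: x=[9.8500 7.0500 4.9000 1.2000 1.2500 5.7500 6.2500 10.7500 11.0000] k=[9 5 8 0 4 8 9 14 11]

0.2605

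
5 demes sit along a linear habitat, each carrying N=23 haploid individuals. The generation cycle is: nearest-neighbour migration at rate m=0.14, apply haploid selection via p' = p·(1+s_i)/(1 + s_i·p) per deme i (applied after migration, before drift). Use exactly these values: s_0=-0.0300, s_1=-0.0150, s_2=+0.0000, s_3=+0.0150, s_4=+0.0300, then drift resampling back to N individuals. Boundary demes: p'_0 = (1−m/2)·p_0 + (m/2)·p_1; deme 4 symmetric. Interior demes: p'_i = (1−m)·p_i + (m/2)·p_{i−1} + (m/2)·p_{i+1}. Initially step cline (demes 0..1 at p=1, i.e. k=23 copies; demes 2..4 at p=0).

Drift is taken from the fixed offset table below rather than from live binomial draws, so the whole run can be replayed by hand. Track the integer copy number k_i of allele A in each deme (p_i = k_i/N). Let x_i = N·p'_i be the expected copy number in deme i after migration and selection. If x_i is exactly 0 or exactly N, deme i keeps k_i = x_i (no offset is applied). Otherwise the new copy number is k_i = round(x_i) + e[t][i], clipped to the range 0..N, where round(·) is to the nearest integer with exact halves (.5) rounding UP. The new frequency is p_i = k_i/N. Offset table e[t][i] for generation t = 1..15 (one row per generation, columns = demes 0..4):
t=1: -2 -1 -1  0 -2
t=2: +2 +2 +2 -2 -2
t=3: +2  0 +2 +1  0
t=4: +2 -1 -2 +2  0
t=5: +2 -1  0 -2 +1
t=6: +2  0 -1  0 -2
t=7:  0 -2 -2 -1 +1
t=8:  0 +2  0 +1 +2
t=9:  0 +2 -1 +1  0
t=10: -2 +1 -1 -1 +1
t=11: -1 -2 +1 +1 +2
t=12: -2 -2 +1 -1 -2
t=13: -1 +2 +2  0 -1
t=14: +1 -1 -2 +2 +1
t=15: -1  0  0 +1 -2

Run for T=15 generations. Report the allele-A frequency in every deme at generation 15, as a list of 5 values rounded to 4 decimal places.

t=0: k=[23 23 0 0 0]
t=1: x=[23.0000 21.3672 1.6100 0.0000 0.0000] k=[23 20 1 0 0]
t=2: x=[22.7836 18.8286 2.2600 0.0710 0.0000] k=[23 21 4 0 0]
t=3: x=[22.8557 19.9098 4.9100 0.2841 0.0000] k=[23 20 7 1 0]
t=4: x=[22.7836 19.2528 7.4900 1.3690 0.0721] k=[23 18 5 3 0]
t=5: x=[22.6393 17.3760 5.7700 2.9683 0.2162] k=[23 16 6 1 1]
t=6: x=[22.4952 15.7150 6.3500 1.3690 1.0287] k=[23 16 5 1 0]
t=7: x=[22.4952 15.6446 5.4900 1.2272 0.0721] k=[22 14 3 0 1]
t=8: x=[21.3951 13.7064 3.5600 0.2841 0.9567] k=[21 16 4 1 3]
t=9: x=[20.5850 15.4335 4.6300 1.3690 2.9349] k=[21 17 4 2 3]
t=10: x=[20.6567 16.2985 4.7700 2.2399 3.0064] k=[19 17 4 1 4]
t=11: x=[18.7556 16.1576 4.7000 1.4400 3.8845] k=[18 14 6 2 6]
t=12: x=[17.5951 13.6362 6.2800 2.5941 5.8480] k=[16 12 7 2 4]
t=13: x=[15.5676 11.8432 7.0000 2.5233 3.9559] k=[15 14 9 3 3]
t=14: x=[14.7697 13.6362 8.9300 3.4636 3.0780] k=[16 13 7 5 4]
t=15: x=[15.6384 12.7041 7.2800 5.1291 4.1700] k=[15 13 7 6 2]

[0.6522, 0.5652, 0.3043, 0.2609, 0.0870]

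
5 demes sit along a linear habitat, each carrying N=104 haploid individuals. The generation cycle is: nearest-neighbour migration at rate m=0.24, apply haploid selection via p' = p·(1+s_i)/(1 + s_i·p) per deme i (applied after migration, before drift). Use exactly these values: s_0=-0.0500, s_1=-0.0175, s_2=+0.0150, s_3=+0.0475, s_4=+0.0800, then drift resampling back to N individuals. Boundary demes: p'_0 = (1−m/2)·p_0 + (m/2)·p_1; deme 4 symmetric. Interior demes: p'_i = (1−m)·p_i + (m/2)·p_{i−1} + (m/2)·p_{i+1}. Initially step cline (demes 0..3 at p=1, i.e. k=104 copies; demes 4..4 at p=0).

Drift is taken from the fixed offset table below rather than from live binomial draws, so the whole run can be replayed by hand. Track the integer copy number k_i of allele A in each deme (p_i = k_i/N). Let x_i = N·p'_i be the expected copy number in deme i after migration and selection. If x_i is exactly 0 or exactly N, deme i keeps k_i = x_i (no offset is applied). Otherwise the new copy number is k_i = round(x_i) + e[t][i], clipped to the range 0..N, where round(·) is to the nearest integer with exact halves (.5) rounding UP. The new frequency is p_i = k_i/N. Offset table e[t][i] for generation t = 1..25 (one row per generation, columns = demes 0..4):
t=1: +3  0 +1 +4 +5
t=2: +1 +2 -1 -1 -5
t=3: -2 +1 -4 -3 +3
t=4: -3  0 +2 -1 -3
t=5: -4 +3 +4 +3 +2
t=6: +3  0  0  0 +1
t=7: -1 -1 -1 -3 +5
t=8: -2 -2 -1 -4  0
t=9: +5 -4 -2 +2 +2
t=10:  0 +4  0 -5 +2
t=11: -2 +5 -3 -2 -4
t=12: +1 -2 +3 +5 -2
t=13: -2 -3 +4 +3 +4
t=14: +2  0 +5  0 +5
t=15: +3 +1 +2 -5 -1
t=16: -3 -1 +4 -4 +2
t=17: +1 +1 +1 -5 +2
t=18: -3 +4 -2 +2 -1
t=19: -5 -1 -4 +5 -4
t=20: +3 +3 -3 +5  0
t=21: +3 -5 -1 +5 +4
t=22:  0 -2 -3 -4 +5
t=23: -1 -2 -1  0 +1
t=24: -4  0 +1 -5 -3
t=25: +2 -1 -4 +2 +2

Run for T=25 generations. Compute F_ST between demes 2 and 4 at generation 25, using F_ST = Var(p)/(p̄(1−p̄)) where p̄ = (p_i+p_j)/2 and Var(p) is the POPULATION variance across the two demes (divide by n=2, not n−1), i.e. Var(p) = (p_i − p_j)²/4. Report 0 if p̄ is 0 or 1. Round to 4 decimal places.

t=0: k=[104 104 104 104 0]
t=1: x=[104.0000 104.0000 104.0000 92.0207 13.3502] k=[104 104 104 96 18]
t=2: x=[104.0000 104.0000 103.0541 88.2309 28.9397] k=[104 104 102 87 24]
t=3: x=[104.0000 103.7557 100.4908 82.0543 33.2769] k=[104 104 96 79 36]
t=4: x=[104.0000 103.0231 95.0426 76.8219 43.0886] k=[104 103 97 76 40]
t=5: x=[103.8737 102.3719 95.3192 75.1768 46.2876] k=[100 104 99 78 48]
t=6: x=[100.3013 102.9010 97.1756 77.8391 53.6005] k=[103 103 97 78 55]
t=7: x=[102.9479 102.2499 95.5562 78.4255 59.7271] k=[102 101 95 75 65]
t=8: x=[101.7708 100.3381 93.4618 77.1350 68.0316] k=[100 98 92 73 68]
t=9: x=[99.5464 97.4119 90.6146 75.6471 70.3744] k=[104 93 89 78 72]
t=10: x=[102.6115 93.6770 88.3589 79.4802 74.3771] k=[103 98 88 74 76]
t=11: x=[102.3172 97.2900 87.7254 76.8610 77.3151] k=[100 102 85 75 73]
t=12: x=[100.0496 99.6470 86.0621 76.9002 74.8805] k=[101 98 89 82 73]
t=13: x=[100.4692 97.1682 89.4276 82.5606 75.6931] k=[98 94 93 86 80]
t=14: x=[97.2012 94.2045 92.4339 86.7967 82.0810] k=[99 94 97 87 87]
t=15: x=[98.1219 94.8132 95.5562 88.8118 88.0663] k=[101 96 98 84 87]
t=16: x=[100.2174 96.7214 96.1883 86.7191 87.7247] k=[97 96 100 83 90]
t=17: x=[96.5322 96.4777 97.5704 86.5639 90.1125] k=[98 97 99 82 92]
t=18: x=[97.5778 97.2494 96.8202 85.9430 91.6618] k=[95 101 95 88 91]
t=19: x=[95.3206 99.4843 95.0031 89.7794 91.5108] k=[90 98 91 95 88]
t=20: x=[90.3637 96.0717 92.4735 94.1034 89.8097] k=[93 99 89 99 90]
t=21: x=[93.2350 96.9651 91.5639 97.0280 91.9259] k=[96 92 91 102 96]
t=22: x=[95.1118 92.1762 92.5921 100.1364 97.2241] k=[95 90 90 96 102]
t=23: x=[93.9436 90.3926 90.8915 96.3360 101.4766] k=[93 88 90 96 102]
t=24: x=[91.8607 88.6099 90.6542 96.3360 101.4766] k=[88 89 92 91 98]
t=25: x=[87.4175 89.0150 91.6826 92.4453 97.6357] k=[89 88 88 94 100]

0.0383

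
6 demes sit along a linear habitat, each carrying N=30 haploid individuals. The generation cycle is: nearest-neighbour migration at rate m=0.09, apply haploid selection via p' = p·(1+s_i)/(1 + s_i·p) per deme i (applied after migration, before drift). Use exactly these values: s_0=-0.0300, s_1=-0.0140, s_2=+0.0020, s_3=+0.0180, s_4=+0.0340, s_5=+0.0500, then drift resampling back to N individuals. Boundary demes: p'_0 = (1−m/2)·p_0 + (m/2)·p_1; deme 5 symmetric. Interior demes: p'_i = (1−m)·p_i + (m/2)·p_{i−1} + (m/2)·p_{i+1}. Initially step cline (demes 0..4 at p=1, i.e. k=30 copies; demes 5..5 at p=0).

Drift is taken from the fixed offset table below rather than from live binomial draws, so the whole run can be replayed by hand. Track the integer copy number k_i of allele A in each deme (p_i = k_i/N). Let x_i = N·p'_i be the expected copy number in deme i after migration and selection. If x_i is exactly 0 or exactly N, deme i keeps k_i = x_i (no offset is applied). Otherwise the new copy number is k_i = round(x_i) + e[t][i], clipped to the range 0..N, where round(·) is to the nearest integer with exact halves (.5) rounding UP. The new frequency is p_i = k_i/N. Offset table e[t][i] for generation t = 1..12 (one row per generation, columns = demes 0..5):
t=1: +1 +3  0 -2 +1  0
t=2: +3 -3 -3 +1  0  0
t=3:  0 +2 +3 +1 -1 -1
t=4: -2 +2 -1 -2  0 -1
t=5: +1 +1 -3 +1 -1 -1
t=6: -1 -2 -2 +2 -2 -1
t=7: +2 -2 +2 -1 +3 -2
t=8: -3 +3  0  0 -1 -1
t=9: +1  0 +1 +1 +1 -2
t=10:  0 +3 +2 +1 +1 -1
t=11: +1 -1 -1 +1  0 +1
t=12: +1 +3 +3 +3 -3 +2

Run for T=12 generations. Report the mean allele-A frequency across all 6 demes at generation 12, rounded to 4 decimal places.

t=0: k=[30 30 30 30 30 0]
t=1: x=[30.0000 30.0000 30.0000 30.0000 28.6925 1.4143] k=[30 30 30 30 30 1]
t=2: x=[30.0000 30.0000 30.0000 30.0000 28.7361 2.4110] k=[30 30 30 30 29 2]
t=3: x=[30.0000 30.0000 30.0000 29.9558 27.8964 3.3578] k=[30 30 30 30 27 2]
t=4: x=[30.0000 30.0000 30.0000 29.8674 26.1242 3.2642] k=[30 30 30 28 26 2]
t=5: x=[30.0000 30.0000 29.9102 28.0330 25.1475 3.2175] k=[30 30 27 29 24 2]
t=6: x=[30.0000 29.8631 27.2300 28.7072 23.4086 3.1239] k=[30 28 25 30 21 2]
t=7: x=[29.9072 27.9280 25.3678 29.3809 20.7651 2.9836] k=[30 26 27 28 24 1]
t=8: x=[29.8145 26.1782 27.0054 27.8115 23.3202 2.1295] k=[27 29 27 28 22 1]
t=9: x=[27.0090 28.8039 27.1402 27.7228 21.5297 2.0357] k=[28 29 28 29 23 0]
t=10: x=[27.9886 28.8951 28.0936 28.7072 22.4259 1.0849] k=[28 30 30 30 23 0]
t=11: x=[28.0348 29.9087 30.0000 29.6905 22.4701 1.0849] k=[29 29 30 30 22 2]
t=12: x=[28.9701 29.0319 29.9551 29.6463 21.6628 3.0304] k=[30 30 30 30 19 5]

0.8000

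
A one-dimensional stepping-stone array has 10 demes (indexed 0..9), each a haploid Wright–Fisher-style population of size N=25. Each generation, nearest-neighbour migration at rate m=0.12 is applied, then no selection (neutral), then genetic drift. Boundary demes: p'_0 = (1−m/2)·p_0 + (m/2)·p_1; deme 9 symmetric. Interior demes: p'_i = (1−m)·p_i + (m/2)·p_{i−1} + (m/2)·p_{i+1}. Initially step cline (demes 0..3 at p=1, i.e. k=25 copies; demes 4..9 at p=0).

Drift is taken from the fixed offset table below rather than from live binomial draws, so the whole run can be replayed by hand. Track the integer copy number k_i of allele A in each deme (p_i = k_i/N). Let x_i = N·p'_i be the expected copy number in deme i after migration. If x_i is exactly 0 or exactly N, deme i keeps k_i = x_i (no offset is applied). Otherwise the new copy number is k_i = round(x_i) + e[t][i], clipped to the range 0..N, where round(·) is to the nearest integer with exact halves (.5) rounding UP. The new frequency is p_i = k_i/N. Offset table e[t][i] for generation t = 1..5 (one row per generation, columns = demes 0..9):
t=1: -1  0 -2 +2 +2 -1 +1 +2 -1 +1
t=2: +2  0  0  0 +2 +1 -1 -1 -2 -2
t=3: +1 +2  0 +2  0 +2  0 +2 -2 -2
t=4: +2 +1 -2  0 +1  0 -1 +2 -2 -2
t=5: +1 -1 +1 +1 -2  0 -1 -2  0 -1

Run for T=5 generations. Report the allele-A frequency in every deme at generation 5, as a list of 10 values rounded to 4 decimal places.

t=0: k=[25 25 25 25 0 0 0 0 0 0]
t=1: x=[25.0000 25.0000 25.0000 23.5000 1.5000 0.0000 0.0000 0.0000 0.0000 0.0000] k=[25 25 25 25 4 0 0 0 0 0]
t=2: x=[25.0000 25.0000 25.0000 23.7400 5.0200 0.2400 0.0000 0.0000 0.0000 0.0000] k=[25 25 25 24 7 1 0 0 0 0]
t=3: x=[25.0000 25.0000 24.9400 23.0400 7.6600 1.3000 0.0600 0.0000 0.0000 0.0000] k=[25 25 25 25 8 3 0 0 0 0]
t=4: x=[25.0000 25.0000 25.0000 23.9800 8.7200 3.1200 0.1800 0.0000 0.0000 0.0000] k=[25 25 25 24 10 3 0 0 0 0]
t=5: x=[25.0000 25.0000 24.9400 23.2200 10.4200 3.2400 0.1800 0.0000 0.0000 0.0000] k=[25 25 25 24 8 3 0 0 0 0]

[1.0000, 1.0000, 1.0000, 0.9600, 0.3200, 0.1200, 0.0000, 0.0000, 0.0000, 0.0000]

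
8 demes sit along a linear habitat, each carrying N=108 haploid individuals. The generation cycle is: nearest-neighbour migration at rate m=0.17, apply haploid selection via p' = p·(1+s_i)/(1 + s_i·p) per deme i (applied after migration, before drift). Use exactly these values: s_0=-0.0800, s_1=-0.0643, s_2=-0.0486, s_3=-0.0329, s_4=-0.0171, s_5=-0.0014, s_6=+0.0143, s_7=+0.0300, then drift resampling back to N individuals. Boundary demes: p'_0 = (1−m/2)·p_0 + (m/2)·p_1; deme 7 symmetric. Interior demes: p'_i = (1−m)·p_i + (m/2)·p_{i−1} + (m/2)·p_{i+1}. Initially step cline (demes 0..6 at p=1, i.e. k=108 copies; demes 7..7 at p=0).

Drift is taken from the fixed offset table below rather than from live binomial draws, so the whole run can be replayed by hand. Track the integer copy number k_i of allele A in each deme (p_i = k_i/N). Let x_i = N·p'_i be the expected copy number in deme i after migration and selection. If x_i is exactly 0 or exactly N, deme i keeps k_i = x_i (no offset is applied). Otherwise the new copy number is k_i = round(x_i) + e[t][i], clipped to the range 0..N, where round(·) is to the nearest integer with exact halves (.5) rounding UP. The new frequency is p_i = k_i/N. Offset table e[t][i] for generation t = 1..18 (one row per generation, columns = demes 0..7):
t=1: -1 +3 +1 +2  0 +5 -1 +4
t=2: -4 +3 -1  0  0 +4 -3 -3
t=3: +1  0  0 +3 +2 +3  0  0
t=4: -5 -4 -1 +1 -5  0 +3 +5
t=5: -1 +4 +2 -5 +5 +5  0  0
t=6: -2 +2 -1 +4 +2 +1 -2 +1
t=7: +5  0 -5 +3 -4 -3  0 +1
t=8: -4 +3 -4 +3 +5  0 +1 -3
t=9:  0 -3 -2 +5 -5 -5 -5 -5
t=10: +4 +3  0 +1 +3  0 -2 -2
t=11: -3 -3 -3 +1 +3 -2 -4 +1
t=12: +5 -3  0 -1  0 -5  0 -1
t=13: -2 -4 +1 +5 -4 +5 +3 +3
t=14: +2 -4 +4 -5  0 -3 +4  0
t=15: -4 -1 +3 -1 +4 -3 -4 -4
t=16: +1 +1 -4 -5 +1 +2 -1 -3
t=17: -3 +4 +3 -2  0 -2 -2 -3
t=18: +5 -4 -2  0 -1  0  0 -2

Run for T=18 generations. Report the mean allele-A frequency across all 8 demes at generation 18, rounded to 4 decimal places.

t=0: k=[108 108 108 108 108 108 108 0]
t=1: x=[108.0000 108.0000 108.0000 108.0000 108.0000 108.0000 98.9386 9.4314] k=[108 108 108 108 108 108 98 13]
t=2: x=[108.0000 108.0000 108.0000 108.0000 108.0000 107.1488 91.8213 20.7154] k=[108 108 108 108 108 108 89 18]
t=3: x=[108.0000 108.0000 108.0000 108.0000 108.0000 106.3828 84.8394 24.5919] k=[108 108 108 108 108 108 85 25]
t=4: x=[108.0000 108.0000 108.0000 108.0000 108.0000 106.0423 82.1353 30.7459] k=[108 108 108 108 108 106 85 36]
t=5: x=[108.0000 108.0000 108.0000 108.0000 107.8270 104.3801 82.8946 40.9135] k=[108 108 108 108 108 108 83 41]
t=6: x=[108.0000 108.0000 108.0000 108.0000 108.0000 105.8721 81.8375 45.3457] k=[108 108 108 108 108 107 80 46]
t=7: x=[108.0000 108.0000 108.0000 108.0000 107.9135 104.7856 79.7025 49.6820] k=[108 108 108 108 104 102 80 51]
t=8: x=[108.0000 108.0000 108.0000 107.6485 104.1058 100.2900 79.7025 54.2631] k=[108 108 108 108 108 100 81 51]
t=9: x=[108.0000 108.0000 108.0000 108.0000 107.3082 99.0535 80.3580 54.3481] k=[108 108 108 108 102 94 75 49]
t=10: x=[108.0000 108.0000 108.0000 107.4727 101.7289 93.0470 74.7327 52.0065] k=[108 108 108 108 105 93 73 50]
t=11: x=[108.0000 108.0000 108.0000 107.7363 104.1718 92.3012 73.0813 52.7523] k=[108 108 108 108 107 90 69 54]
t=12: x=[108.0000 108.0000 108.0000 107.9121 105.5999 89.6387 69.8610 56.0723] k=[108 108 108 107 106 85 70 55]
t=13: x=[108.0000 108.0000 107.9107 106.9663 104.2379 85.4850 70.3490 57.0711] k=[108 108 108 108 100 90 73 60]
t=14: x=[108.0000 108.0000 108.0000 107.2970 99.6988 89.3834 73.6733 61.8877] k=[108 108 108 102 100 86 78 62]
t=15: x=[108.0000 108.0000 107.4641 102.1579 98.8364 86.4859 77.6309 64.1321] k=[108 108 108 101 103 83 74 60]
t=16: x=[108.0000 108.0000 107.3748 101.5655 101.0182 83.9088 73.9071 61.9723] k=[108 108 103 97 102 86 73 59]
t=17: x=[108.0000 107.5459 102.6681 97.6255 100.0895 86.2307 73.2505 60.9762] k=[108 108 106 96 100 84 71 58]
t=18: x=[108.0000 107.8183 105.1867 96.8602 98.1466 84.2290 71.3446 59.8948] k=[108 104 103 97 97 84 71 58]

0.8356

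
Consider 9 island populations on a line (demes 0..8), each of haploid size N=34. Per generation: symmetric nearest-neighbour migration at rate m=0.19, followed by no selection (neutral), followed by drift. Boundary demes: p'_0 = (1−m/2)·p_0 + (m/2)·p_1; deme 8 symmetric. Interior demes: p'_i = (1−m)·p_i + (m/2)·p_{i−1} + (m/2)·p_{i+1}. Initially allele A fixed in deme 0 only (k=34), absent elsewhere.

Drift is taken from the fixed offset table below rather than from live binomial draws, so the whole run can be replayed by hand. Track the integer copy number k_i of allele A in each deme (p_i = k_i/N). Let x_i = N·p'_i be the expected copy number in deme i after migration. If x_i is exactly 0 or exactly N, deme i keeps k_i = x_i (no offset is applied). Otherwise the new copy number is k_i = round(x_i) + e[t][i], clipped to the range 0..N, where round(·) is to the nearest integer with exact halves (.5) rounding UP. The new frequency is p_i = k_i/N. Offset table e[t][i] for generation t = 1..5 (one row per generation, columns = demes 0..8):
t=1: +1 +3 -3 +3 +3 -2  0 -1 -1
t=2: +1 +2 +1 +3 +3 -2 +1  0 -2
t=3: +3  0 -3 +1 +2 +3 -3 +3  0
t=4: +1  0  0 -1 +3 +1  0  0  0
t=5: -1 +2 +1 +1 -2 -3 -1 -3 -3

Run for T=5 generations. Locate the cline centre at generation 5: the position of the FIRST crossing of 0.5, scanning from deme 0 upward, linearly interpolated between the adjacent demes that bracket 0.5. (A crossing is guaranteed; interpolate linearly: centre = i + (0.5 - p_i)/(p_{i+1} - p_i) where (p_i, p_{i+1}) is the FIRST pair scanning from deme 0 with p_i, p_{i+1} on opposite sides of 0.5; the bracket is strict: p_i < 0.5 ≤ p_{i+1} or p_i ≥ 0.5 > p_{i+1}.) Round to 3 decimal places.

0.846

t=0: k=[34 0 0 0 0 0 0 0 0]
t=1: x=[30.7700 3.2300 0.0000 0.0000 0.0000 0.0000 0.0000 0.0000 0.0000] k=[32 6 0 0 0 0 0 0 0]
t=2: x=[29.5300 7.9000 0.5700 0.0000 0.0000 0.0000 0.0000 0.0000 0.0000] k=[31 10 2 0 0 0 0 0 0]
t=3: x=[29.0050 11.2350 2.5700 0.1900 0.0000 0.0000 0.0000 0.0000 0.0000] k=[32 11 0 1 0 0 0 0 0]
t=4: x=[30.0050 11.9500 1.1400 0.8100 0.0950 0.0000 0.0000 0.0000 0.0000] k=[31 12 1 0 3 0 0 0 0]
t=5: x=[29.1950 12.7600 1.9500 0.3800 2.4300 0.2850 0.0000 0.0000 0.0000] k=[28 15 3 1 0 0 0 0 0]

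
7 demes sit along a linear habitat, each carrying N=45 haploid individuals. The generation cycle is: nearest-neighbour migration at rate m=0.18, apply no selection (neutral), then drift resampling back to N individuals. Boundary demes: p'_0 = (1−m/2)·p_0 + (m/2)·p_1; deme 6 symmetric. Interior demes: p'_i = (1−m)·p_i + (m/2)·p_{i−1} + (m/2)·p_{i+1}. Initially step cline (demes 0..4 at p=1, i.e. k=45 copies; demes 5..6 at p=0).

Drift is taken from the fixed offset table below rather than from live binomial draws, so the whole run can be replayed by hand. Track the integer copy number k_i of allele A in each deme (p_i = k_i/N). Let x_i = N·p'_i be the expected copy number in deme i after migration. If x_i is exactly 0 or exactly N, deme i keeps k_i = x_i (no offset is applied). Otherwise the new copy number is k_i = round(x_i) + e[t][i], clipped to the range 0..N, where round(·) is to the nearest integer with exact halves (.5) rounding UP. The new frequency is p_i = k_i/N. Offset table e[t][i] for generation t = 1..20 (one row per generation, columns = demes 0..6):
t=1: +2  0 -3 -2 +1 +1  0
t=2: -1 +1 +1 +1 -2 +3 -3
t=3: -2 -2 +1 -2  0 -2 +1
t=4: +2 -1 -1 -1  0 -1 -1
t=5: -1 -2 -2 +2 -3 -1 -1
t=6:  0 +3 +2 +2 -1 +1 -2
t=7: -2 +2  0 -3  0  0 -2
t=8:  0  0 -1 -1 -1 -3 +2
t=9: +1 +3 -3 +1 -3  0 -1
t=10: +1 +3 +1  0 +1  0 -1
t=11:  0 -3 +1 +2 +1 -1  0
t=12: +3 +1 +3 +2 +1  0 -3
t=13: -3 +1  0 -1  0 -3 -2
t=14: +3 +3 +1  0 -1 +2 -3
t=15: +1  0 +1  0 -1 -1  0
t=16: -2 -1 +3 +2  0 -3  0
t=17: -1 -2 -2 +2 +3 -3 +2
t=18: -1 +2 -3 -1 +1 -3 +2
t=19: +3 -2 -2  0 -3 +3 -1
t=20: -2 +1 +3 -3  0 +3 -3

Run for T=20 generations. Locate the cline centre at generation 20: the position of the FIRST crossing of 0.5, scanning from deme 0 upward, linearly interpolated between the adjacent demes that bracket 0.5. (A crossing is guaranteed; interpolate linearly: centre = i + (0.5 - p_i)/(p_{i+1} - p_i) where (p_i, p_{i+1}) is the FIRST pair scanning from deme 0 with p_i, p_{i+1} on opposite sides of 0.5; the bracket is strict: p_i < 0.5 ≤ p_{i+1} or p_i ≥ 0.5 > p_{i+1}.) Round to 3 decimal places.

3.950

t=0: k=[45 45 45 45 45 0 0]
t=1: x=[45.0000 45.0000 45.0000 45.0000 40.9500 4.0500 0.0000] k=[45 45 45 45 42 5 0]
t=2: x=[45.0000 45.0000 45.0000 44.7300 38.9400 7.8800 0.4500] k=[45 45 45 45 37 11 0]
t=3: x=[45.0000 45.0000 45.0000 44.2800 35.3800 12.3500 0.9900] k=[45 45 45 42 35 10 2]
t=4: x=[45.0000 45.0000 44.7300 41.6400 33.3800 11.5300 2.7200] k=[45 45 44 41 33 11 2]
t=5: x=[45.0000 44.9100 43.8200 40.5500 31.7400 12.1700 2.8100] k=[45 43 42 43 29 11 2]
t=6: x=[44.8200 43.0900 42.1800 41.6500 28.6400 11.8100 2.8100] k=[45 45 44 44 28 13 1]
t=7: x=[45.0000 44.9100 44.0900 42.5600 28.0900 13.2700 2.0800] k=[45 45 44 40 28 13 0]
t=8: x=[45.0000 44.9100 43.7300 39.2800 27.7300 13.1800 1.1700] k=[45 45 43 38 27 10 3]
t=9: x=[45.0000 44.8200 42.7300 37.4600 26.4600 10.9000 3.6300] k=[45 45 40 38 23 11 3]
t=10: x=[45.0000 44.5500 40.2700 36.8300 23.2700 11.3600 3.7200] k=[45 45 41 37 24 11 3]
t=11: x=[45.0000 44.6400 41.0000 36.1900 24.0000 11.4500 3.7200] k=[45 42 42 38 25 10 4]
t=12: x=[44.7300 42.2700 41.6400 37.1900 24.8200 10.8100 4.5400] k=[45 43 45 39 26 11 2]
t=13: x=[44.8200 43.3600 44.2800 38.3700 25.8200 11.5400 2.8100] k=[42 44 44 37 26 9 1]
t=14: x=[42.1800 43.8200 43.3700 36.6400 25.4600 9.8100 1.7200] k=[45 45 44 37 24 12 0]
t=15: x=[45.0000 44.9100 43.4600 36.4600 24.0900 12.0000 1.0800] k=[45 45 44 36 23 11 1]
t=16: x=[45.0000 44.9100 43.3700 35.5500 23.0900 11.1800 1.9000] k=[45 44 45 38 23 8 2]
t=17: x=[44.9100 44.1800 44.2800 37.2800 23.0000 8.8100 2.5400] k=[44 42 42 39 26 6 5]
t=18: x=[43.8200 42.1800 41.7300 38.1000 25.3700 7.7100 5.0900] k=[43 44 39 37 26 5 7]
t=19: x=[43.0900 43.4600 39.2700 36.1900 25.1000 7.0700 6.8200] k=[45 41 37 36 22 10 6]
t=20: x=[44.6400 41.0000 37.2700 34.8300 22.1800 10.7200 6.3600] k=[43 42 40 32 22 14 3]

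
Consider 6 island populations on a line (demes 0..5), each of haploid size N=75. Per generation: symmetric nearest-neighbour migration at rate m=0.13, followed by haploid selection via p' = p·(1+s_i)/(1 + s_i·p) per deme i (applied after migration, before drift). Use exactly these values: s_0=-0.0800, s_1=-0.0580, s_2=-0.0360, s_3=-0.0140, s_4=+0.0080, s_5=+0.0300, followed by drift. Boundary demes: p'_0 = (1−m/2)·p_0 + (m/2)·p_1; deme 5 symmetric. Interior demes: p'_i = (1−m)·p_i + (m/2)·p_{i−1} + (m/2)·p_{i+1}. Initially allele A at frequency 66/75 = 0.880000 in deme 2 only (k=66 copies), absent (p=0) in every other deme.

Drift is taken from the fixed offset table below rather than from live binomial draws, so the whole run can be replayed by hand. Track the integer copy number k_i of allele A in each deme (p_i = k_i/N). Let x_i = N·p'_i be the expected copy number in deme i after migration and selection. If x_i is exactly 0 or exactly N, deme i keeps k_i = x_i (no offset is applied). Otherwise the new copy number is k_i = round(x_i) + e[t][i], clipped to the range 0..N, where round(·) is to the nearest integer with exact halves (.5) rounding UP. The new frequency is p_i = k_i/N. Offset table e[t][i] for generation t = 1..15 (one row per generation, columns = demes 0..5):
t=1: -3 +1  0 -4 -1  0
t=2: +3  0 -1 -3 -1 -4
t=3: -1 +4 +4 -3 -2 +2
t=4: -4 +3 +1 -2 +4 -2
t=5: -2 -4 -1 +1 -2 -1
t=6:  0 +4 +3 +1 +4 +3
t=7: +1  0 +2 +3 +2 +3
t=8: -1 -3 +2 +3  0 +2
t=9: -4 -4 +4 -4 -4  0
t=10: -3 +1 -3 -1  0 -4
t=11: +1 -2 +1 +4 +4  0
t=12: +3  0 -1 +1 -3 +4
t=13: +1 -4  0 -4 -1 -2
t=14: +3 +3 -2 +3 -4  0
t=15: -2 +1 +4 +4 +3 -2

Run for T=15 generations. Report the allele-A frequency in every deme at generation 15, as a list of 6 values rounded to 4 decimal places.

t=0: k=[0 0 66 0 0 0]
t=1: x=[0.0000 4.0546 56.9217 4.2333 0.0000 0.0000] k=[0 5 57 0 0 0]
t=2: x=[0.2991 7.6354 49.2992 3.6557 0.0000 0.0000] k=[3 8 48 1 0 0]
t=3: x=[3.0699 9.7566 41.6675 3.9371 0.0655 0.0000] k=[2 14 46 1 0 0]
t=4: x=[2.5652 14.5852 40.3124 3.8087 0.0655 0.0000] k=[0 18 41 2 4 0]
t=5: x=[1.0777 17.5103 36.2829 4.6037 3.6375 0.2678] k=[0 14 35 6 2 0]
t=6: x=[0.8380 13.7705 31.0807 7.5290 2.1466 0.1339] k=[1 18 34 9 6 3]
t=7: x=[1.9410 17.1324 30.6682 10.3040 6.0441 3.2866] k=[3 17 33 13 8 6]
t=8: x=[3.6123 16.3531 29.9977 13.8154 8.2533 6.2985] k=[3 13 32 17 8 8]
t=9: x=[3.3711 12.9329 29.1342 17.2024 8.6458 8.2137] k=[0 9 33 13 5 8]
t=10: x=[0.5385 9.4695 29.4815 13.6221 5.7572 8.0141] k=[0 10 26 13 6 4]
t=11: x=[0.5984 9.8667 23.5191 13.2356 6.3713 4.2469] k=[2 8 25 17 10 4]
t=12: x=[2.2044 8.2652 22.7892 16.8799 10.1346 4.5138] k=[5 8 22 18 7 9]
t=13: x=[4.8060 8.2652 20.2829 17.3562 7.9011 9.1038] k=[6 4 20 13 7 7]
t=14: x=[5.4344 4.8897 17.9987 12.9136 7.4433 7.1899] k=[8 8 16 16 3 7]
t=15: x=[7.4233 8.0791 15.0344 14.9852 4.1360 6.9235] k=[5 9 19 19 7 5]

[0.0667, 0.1200, 0.2533, 0.2533, 0.0933, 0.0667]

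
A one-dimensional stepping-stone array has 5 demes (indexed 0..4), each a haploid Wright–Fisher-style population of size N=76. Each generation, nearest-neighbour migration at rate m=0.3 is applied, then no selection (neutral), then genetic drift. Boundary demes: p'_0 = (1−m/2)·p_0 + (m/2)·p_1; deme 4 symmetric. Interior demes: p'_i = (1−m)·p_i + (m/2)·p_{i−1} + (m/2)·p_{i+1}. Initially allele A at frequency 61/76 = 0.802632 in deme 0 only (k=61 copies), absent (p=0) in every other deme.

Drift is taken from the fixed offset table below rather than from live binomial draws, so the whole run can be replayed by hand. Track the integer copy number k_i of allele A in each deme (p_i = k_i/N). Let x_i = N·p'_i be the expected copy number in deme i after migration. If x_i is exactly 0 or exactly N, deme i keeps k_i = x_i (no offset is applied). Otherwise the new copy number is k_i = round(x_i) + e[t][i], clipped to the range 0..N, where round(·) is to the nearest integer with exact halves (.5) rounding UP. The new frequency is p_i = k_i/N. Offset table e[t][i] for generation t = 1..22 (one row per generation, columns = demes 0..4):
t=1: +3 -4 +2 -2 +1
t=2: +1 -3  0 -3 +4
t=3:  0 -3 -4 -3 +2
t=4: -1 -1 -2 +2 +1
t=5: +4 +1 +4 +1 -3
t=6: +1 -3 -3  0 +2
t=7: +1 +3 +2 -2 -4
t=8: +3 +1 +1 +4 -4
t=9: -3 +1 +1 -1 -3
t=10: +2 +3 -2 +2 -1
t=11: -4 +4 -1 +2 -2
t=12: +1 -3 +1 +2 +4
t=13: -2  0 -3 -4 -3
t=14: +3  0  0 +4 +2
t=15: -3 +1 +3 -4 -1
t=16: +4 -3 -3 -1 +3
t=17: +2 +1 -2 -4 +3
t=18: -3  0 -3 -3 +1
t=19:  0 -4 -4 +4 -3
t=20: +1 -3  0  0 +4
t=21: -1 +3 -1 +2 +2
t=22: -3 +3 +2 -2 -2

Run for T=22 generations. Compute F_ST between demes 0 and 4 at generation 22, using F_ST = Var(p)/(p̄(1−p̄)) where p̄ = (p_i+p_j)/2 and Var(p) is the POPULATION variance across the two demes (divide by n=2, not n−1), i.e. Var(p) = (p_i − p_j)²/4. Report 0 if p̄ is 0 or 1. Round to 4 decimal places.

0.0079

t=0: k=[61 0 0 0 0]
t=1: x=[51.8500 9.1500 0.0000 0.0000 0.0000] k=[55 5 0 0 0]
t=2: x=[47.5000 11.7500 0.7500 0.0000 0.0000] k=[49 9 1 0 0]
t=3: x=[43.0000 13.8000 2.0500 0.1500 0.0000] k=[43 11 0 0 0]
t=4: x=[38.2000 14.1500 1.6500 0.0000 0.0000] k=[37 13 0 0 0]
t=5: x=[33.4000 14.6500 1.9500 0.0000 0.0000] k=[37 16 6 0 0]
t=6: x=[33.8500 17.6500 6.6000 0.9000 0.0000] k=[35 15 4 1 0]
t=7: x=[32.0000 16.3500 5.2000 1.3000 0.1500] k=[33 19 7 0 0]
t=8: x=[30.9000 19.3000 7.7500 1.0500 0.0000] k=[34 20 9 5 0]
t=9: x=[31.9000 20.4500 10.0500 4.8500 0.7500] k=[29 21 11 4 0]
t=10: x=[27.8000 20.7000 11.4500 4.4500 0.6000] k=[30 24 9 6 0]
t=11: x=[29.1000 22.6500 10.8000 5.5500 0.9000] k=[25 27 10 8 0]
t=12: x=[25.3000 24.1500 12.2500 7.1000 1.2000] k=[26 21 13 9 5]
t=13: x=[25.2500 20.5500 13.6000 9.0000 5.6000] k=[23 21 11 5 3]
t=14: x=[22.7000 19.8000 11.6000 5.6000 3.3000] k=[26 20 12 10 5]
t=15: x=[25.1000 19.7000 12.9000 9.5500 5.7500] k=[22 21 16 6 5]
t=16: x=[21.8500 20.4000 15.2500 7.3500 5.1500] k=[26 17 12 6 8]
t=17: x=[24.6500 17.6000 11.8500 7.2000 7.7000] k=[27 19 10 3 11]
t=18: x=[25.8000 18.8500 10.3000 5.2500 9.8000] k=[23 19 7 2 11]
t=19: x=[22.4000 17.8000 8.0500 4.1000 9.6500] k=[22 14 4 8 7]
t=20: x=[20.8000 13.7000 6.1000 7.2500 7.1500] k=[22 11 6 7 11]
t=21: x=[20.3500 11.9000 6.9000 7.4500 10.4000] k=[19 15 6 9 12]
t=22: x=[18.4000 14.2500 7.8000 9.0000 11.5500] k=[15 17 10 7 10]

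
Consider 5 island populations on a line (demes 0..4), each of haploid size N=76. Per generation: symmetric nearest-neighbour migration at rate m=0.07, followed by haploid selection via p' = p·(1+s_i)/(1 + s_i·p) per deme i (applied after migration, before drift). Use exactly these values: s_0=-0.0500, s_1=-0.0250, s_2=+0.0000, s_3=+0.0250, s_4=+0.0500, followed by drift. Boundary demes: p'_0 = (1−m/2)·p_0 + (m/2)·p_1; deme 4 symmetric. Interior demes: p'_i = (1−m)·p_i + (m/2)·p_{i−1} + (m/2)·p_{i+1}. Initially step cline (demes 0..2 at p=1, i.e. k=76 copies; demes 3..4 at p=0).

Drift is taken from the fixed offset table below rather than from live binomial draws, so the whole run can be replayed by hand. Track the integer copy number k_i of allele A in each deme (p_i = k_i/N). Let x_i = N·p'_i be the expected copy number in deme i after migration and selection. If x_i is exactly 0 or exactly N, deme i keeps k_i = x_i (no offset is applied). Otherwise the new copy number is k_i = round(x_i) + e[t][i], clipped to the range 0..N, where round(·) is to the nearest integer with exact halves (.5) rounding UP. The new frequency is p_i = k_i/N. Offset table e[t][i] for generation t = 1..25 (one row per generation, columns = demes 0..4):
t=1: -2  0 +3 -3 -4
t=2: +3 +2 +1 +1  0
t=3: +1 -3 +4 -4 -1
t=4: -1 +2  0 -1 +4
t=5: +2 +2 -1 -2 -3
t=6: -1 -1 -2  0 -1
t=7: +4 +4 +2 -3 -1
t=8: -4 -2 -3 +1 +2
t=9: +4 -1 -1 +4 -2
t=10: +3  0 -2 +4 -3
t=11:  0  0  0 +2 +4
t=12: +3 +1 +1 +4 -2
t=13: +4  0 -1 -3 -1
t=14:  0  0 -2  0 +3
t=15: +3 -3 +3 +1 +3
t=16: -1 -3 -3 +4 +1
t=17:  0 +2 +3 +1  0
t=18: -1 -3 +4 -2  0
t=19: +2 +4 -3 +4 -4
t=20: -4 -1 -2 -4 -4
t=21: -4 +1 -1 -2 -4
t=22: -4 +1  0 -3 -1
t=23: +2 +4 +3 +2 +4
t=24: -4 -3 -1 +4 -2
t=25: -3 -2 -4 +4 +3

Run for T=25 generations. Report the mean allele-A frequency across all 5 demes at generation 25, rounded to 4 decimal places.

t=0: k=[76 76 76 0 0]
t=1: x=[76.0000 76.0000 73.3400 2.7241 0.0000] k=[76 76 76 0 0]
t=2: x=[76.0000 76.0000 73.3400 2.7241 0.0000] k=[76 76 74 4 0]
t=3: x=[76.0000 75.9282 71.6200 6.4544 0.1470] k=[76 73 76 2 0]
t=4: x=[75.8895 73.1412 73.3050 4.6261 0.0735] k=[75 75 73 4 4]
t=5: x=[74.9481 74.9030 70.6550 6.5615 4.1890] k=[76 76 70 5 1]
t=6: x=[76.0000 75.7846 67.9350 7.2963 1.1961] k=[76 75 66 7 0]
t=7: x=[75.9632 74.6877 64.2500 9.0143 0.2572] k=[76 76 66 6 0]
t=8: x=[76.0000 75.6411 64.2500 8.0663 0.2205] k=[76 74 61 9 2]
t=9: x=[75.9263 73.5558 59.6350 10.8018 2.3538] k=[76 73 59 15 0]
t=10: x=[75.8895 72.5322 57.9500 16.3294 0.5511] k=[76 73 56 20 0]
t=11: x=[75.8895 72.4247 55.3350 20.9324 0.7347] k=[76 72 55 23 5]
t=12: x=[75.8526 71.4376 54.4750 23.8926 5.8897] k=[76 72 55 28 4]
t=13: x=[75.8526 71.4376 54.6500 28.5437 5.0659] k=[76 71 54 26 4]
t=14: x=[75.8158 70.4512 53.6150 26.6356 4.9928] k=[76 70 52 27 8]
t=15: x=[75.7790 69.4296 51.7550 27.6428 9.0467] k=[76 66 55 29 12]
t=16: x=[75.6317 65.7424 54.4750 29.7609 13.1161] k=[75 63 51 34 14]
t=17: x=[74.5067 62.7249 50.8250 34.3593 15.2872] k=[75 65 54 35 15]
t=18: x=[74.5803 64.7240 53.7200 35.4316 16.3165] k=[74 62 58 33 16]
t=19: x=[73.4569 61.9930 57.2650 33.7426 17.2366] k=[75 66 54 38 13]
t=20: x=[74.6170 65.6711 53.8600 38.1542 14.4370] k=[71 65 52 34 10]
t=21: x=[70.5355 64.5103 51.8250 34.2540 11.3014] k=[67 66 51 32 7]
t=22: x=[66.5486 65.2790 50.8600 32.2475 8.2261] k=[63 66 51 29 7]
t=23: x=[62.5465 65.1364 50.7550 29.4441 8.1170] k=[65 69 54 31 12]
t=24: x=[64.6538 68.1587 53.7200 31.5949 13.1884] k=[61 65 53 36 11]
t=25: x=[60.5172 64.1897 52.8250 36.1878 12.3721] k=[58 62 49 40 15]

0.5895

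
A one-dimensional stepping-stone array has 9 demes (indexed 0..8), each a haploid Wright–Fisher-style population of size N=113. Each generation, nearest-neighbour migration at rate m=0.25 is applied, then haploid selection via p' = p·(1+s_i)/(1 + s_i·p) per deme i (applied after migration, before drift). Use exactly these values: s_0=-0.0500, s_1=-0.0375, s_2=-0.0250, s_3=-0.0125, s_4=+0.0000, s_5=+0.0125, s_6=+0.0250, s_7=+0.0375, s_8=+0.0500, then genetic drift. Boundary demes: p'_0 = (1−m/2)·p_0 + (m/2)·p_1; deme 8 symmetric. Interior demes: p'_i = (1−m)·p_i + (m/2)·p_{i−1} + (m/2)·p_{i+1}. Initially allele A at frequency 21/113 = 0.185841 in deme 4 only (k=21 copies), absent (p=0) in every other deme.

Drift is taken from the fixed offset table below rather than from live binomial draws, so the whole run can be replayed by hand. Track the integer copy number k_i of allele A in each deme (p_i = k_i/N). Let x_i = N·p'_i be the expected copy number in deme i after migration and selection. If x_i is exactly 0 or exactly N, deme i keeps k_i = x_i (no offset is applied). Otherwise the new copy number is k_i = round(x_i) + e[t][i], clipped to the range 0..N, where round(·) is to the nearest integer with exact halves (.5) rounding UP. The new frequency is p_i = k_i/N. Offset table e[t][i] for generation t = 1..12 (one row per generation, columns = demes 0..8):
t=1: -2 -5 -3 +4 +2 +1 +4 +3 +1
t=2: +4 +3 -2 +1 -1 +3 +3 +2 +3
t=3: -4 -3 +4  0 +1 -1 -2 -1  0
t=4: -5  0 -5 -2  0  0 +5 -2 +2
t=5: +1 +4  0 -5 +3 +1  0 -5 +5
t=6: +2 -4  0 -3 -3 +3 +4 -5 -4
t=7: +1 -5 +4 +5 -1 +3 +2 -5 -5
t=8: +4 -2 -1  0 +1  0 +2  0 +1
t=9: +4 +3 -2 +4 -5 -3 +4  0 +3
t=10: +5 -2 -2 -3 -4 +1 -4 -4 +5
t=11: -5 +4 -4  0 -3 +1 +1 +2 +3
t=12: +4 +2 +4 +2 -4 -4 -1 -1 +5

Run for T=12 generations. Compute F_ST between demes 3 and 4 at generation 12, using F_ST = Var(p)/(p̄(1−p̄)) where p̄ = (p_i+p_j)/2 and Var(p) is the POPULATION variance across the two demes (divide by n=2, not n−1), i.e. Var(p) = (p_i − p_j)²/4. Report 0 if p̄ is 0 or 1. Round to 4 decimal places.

0.0226

t=0: k=[0 0 0 0 21 0 0 0 0]
t=1: x=[0.0000 0.0000 0.0000 2.5929 15.7500 2.6570 0.0000 0.0000 0.0000] k=[0 0 0 7 18 4 0 0 0]
t=2: x=[0.0000 0.0000 0.8533 7.4124 14.8750 5.3125 0.5124 0.0000 0.0000] k=[0 0 0 8 14 8 4 0 0]
t=3: x=[0.0000 0.0000 0.9752 7.6597 12.5000 8.3455 4.0964 0.5187 0.0000] k=[0 0 5 8 14 7 2 0 0]
t=4: x=[0.0000 0.6017 4.6361 8.2780 12.3750 7.3347 2.4331 0.2594 0.0000] k=[0 1 0 6 12 7 7 0 0]
t=5: x=[0.1188 0.7221 0.8533 5.9289 10.6250 7.7138 6.2696 0.9075 0.0000] k=[1 5 1 1 14 9 6 0 0]
t=6: x=[1.4259 3.8551 1.4630 2.5929 11.7500 9.3561 5.7585 0.7779 0.0000] k=[3 0 1 0 9 12 10 0 0]
t=7: x=[2.4966 0.4813 0.7314 1.2345 8.2500 11.5027 9.2067 1.2963 0.0000] k=[3 0 5 6 7 15 11 0 0]
t=8: x=[2.4966 0.9628 4.3919 5.9289 7.8750 13.6484 10.3549 1.4259 0.0000] k=[6 0 3 6 9 14 12 1 0]
t=9: x=[4.9991 1.0832 2.9269 5.9289 9.2500 13.2698 11.1201 2.3326 0.1312] k=[9 4 1 10 4 10 15 2 3]
t=10: x=[7.9858 4.0964 2.4388 8.0307 5.5000 9.9875 13.0320 3.8858 3.0149] k=[13 2 0 5 2 11 9 0 8]
t=11: x=[11.1009 3.0109 0.8533 3.9517 3.5000 9.7349 8.3132 2.2031 7.3273] k=[6 7 0 4 1 11 9 4 10]
t=12: x=[5.8346 5.7865 1.3410 3.0870 2.6250 9.6087 8.8238 5.5666 9.6729] k=[10 8 5 5 0 6 8 5 15]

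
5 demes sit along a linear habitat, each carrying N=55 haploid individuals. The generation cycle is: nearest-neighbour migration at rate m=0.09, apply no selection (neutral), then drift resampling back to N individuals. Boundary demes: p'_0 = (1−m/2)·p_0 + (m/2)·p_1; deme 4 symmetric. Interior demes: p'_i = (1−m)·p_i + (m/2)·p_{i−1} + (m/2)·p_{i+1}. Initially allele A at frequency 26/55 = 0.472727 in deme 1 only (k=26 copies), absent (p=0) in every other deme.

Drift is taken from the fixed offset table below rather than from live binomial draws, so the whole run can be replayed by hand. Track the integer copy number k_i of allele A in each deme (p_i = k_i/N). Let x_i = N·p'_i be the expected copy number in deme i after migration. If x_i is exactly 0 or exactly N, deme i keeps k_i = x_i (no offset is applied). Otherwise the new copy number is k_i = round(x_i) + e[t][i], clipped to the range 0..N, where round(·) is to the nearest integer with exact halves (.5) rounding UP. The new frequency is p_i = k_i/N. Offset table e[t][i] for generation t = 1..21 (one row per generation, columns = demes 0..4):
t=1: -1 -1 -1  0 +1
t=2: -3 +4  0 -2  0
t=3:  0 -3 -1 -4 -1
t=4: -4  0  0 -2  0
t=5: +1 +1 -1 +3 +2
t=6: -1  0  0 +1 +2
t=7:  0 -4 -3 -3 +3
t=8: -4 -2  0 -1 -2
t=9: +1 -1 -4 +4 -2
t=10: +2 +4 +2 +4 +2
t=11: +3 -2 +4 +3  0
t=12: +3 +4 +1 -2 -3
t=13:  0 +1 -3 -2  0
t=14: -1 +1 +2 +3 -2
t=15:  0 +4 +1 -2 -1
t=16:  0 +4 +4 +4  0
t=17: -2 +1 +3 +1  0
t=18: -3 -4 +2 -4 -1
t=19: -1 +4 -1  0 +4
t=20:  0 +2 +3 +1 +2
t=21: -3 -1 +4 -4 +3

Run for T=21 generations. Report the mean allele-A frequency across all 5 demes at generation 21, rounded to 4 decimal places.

0.2109

t=0: k=[0 26 0 0 0]
t=1: x=[1.1700 23.6600 1.1700 0.0000 0.0000] k=[0 23 0 0 0]
t=2: x=[1.0350 20.9300 1.0350 0.0000 0.0000] k=[0 25 1 0 0]
t=3: x=[1.1250 22.7950 2.0350 0.0450 0.0000] k=[1 20 1 0 0]
t=4: x=[1.8550 18.2900 1.8100 0.0450 0.0000] k=[0 18 2 0 0]
t=5: x=[0.8100 16.4700 2.6300 0.0900 0.0000] k=[2 17 2 3 0]
t=6: x=[2.6750 15.6500 2.7200 2.8200 0.1350] k=[2 16 3 4 2]
t=7: x=[2.6300 14.7850 3.6300 3.8650 2.0900] k=[3 11 1 1 5]
t=8: x=[3.3600 10.1900 1.4500 1.1800 4.8200] k=[0 8 1 0 3]
t=9: x=[0.3600 7.3250 1.2700 0.1800 2.8650] k=[1 6 0 4 1]
t=10: x=[1.2250 5.5050 0.4500 3.6850 1.1350] k=[3 10 2 8 3]
t=11: x=[3.3150 9.3250 2.6300 7.5050 3.2250] k=[6 7 7 11 3]
t=12: x=[6.0450 6.9550 7.1800 10.4600 3.3600] k=[9 11 8 8 0]
t=13: x=[9.0900 10.7750 8.1350 7.6400 0.3600] k=[9 12 5 6 0]
t=14: x=[9.1350 11.5500 5.3600 5.6850 0.2700] k=[8 13 7 9 0]
t=15: x=[8.2250 12.5050 7.3600 8.5050 0.4050] k=[8 17 8 7 0]
t=16: x=[8.4050 16.1900 8.3600 6.7300 0.3150] k=[8 20 12 11 0]
t=17: x=[8.5400 19.1000 12.3150 10.5500 0.4950] k=[7 20 15 12 0]
t=18: x=[7.5850 19.1900 15.0900 11.5950 0.5400] k=[5 15 17 8 0]
t=19: x=[5.4500 14.6400 16.5050 8.0450 0.3600] k=[4 19 16 8 4]
t=20: x=[4.6750 18.1900 15.7750 8.1800 4.1800] k=[5 20 19 9 6]
t=21: x=[5.6750 19.2800 18.5950 9.3150 6.1350] k=[3 18 23 5 9]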